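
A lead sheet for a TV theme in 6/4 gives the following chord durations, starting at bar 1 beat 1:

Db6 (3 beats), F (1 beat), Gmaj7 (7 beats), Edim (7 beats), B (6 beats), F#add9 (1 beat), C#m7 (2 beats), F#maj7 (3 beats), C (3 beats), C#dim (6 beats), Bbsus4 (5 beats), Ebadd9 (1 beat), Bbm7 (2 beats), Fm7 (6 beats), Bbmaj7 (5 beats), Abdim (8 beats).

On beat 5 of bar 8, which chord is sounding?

Beat 5 of bar 8 is beat (8−1)×6 + 5 = 47 overall.
Running totals: Db6 ends at 3, F ends at 4, Gmaj7 ends at 11, Edim ends at 18, B ends at 24, F#add9 ends at 25, C#m7 ends at 27, F#maj7 ends at 30, C ends at 33, C#dim ends at 39, Bbsus4 ends at 44, Ebadd9 ends at 45, Bbm7 ends at 47.
Beat 47 falls within Bbm7.

Bbm7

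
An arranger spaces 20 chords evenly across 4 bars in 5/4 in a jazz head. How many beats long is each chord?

1 beat

4 bars × 5 beats/bar = 20 beats total.
20 beats ÷ 20 chords = 1 beats per chord.
(That is a quarter note.)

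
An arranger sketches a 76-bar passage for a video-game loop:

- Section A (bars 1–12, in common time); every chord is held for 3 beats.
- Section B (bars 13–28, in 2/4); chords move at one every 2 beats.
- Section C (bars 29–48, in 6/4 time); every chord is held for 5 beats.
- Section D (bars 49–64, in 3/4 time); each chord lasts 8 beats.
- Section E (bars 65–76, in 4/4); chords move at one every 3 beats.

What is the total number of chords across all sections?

78 chords

A: 12·4 = 48 beats, 48/3 = 16 chords.
B: 16·2 = 32 beats, 32/2 = 16 chords.
C: 20·6 = 120 beats, 120/5 = 24 chords.
D: 16·3 = 48 beats, 48/8 = 6 chords.
E: 12·4 = 48 beats, 48/3 = 16 chords.
Total: 16 + 16 + 24 + 6 + 16 = 78.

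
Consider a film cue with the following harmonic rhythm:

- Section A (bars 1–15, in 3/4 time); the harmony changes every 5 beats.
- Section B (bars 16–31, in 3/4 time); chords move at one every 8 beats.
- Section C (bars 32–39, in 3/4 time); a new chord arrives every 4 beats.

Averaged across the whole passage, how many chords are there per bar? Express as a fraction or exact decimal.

7/13 chords per bar

A: 15 × 3 = 45 beats ÷ 5 = 9 chords.
B: 16 × 3 = 48 beats ÷ 8 = 6 chords.
C: 8 × 3 = 24 beats ÷ 4 = 6 chords.
Overall: 21 chords over 39 bars → 21/39 = 7/13 chords per bar.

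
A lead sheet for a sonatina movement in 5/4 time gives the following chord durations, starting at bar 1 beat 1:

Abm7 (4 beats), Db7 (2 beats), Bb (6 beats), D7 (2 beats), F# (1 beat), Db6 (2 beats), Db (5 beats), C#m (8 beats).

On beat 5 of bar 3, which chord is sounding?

Beat 5 of bar 3 is beat (3−1)×5 + 5 = 15 overall.
Running totals: Abm7 ends at 4, Db7 ends at 6, Bb ends at 12, D7 ends at 14, F# ends at 15.
Beat 15 falls within F#.

F#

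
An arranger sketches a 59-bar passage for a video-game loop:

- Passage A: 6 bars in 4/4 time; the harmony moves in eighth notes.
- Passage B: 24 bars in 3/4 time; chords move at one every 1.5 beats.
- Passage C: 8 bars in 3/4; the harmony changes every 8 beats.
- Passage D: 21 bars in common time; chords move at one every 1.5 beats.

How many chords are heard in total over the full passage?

155 chords

A: 6·4 = 24 beats, 24/0.5 = 48 chords.
B: 24·3 = 72 beats, 72/1.5 = 48 chords.
C: 8·3 = 24 beats, 24/8 = 3 chords.
D: 21·4 = 84 beats, 84/1.5 = 56 chords.
Total: 48 + 48 + 3 + 56 = 155.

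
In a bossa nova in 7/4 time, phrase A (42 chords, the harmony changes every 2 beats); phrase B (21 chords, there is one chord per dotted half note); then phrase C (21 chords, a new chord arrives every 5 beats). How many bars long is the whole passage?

36 bars

A: 42 × 2 = 84 beats = 12 bars.
B: 21 × 3 = 63 beats = 9 bars.
C: 21 × 5 = 105 beats = 15 bars.
Total: 12 + 9 + 15 = 36 bars.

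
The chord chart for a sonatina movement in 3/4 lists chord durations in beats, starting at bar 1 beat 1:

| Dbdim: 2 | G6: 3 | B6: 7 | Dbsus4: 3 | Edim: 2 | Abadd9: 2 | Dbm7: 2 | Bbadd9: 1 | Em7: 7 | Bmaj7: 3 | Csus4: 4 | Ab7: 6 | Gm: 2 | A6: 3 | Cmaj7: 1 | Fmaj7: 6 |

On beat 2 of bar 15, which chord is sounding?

Beat 2 of bar 15 is beat (15−1)×3 + 2 = 44 overall.
Running totals: Dbdim ends at 2, G6 ends at 5, B6 ends at 12, Dbsus4 ends at 15, Edim ends at 17, Abadd9 ends at 19, Dbm7 ends at 21, Bbadd9 ends at 22, Em7 ends at 29, Bmaj7 ends at 32, Csus4 ends at 36, Ab7 ends at 42, Gm ends at 44.
Beat 44 falls within Gm.

Gm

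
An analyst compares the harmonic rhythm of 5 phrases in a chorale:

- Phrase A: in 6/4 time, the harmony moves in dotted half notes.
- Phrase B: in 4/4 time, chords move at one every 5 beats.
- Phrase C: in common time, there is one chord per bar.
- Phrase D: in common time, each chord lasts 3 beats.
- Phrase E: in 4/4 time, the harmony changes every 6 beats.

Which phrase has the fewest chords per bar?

Phrase E

A: each chord is 3 beats in 6/4, so 2 per bar.
B: each chord is 5 beats in 4/4, so 0.8 per bar.
C: each chord is 4 beats in 4/4, so 1 per bar.
D: each chord is 3 beats in 4/4, so 4/3 per bar.
E: each chord is 6 beats in 4/4, so 2/3 per bar.
Slowest is E at 2/3 chords/bar.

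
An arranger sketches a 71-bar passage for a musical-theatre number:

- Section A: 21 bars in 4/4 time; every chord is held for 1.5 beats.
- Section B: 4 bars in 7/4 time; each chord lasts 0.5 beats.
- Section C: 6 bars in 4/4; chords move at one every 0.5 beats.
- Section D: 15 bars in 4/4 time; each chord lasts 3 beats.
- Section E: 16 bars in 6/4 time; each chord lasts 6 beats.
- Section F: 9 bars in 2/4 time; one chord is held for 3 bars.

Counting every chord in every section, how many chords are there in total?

A: 21·4 = 84 beats, 84/1.5 = 56 chords.
B: 4·7 = 28 beats, 28/0.5 = 56 chords.
C: 6·4 = 24 beats, 24/0.5 = 48 chords.
D: 15·4 = 60 beats, 60/3 = 20 chords.
E: 16·6 = 96 beats, 96/6 = 16 chords.
F: 9·2 = 18 beats, 18/6 = 3 chords.
Total: 56 + 56 + 48 + 20 + 16 + 3 = 199.

199 chords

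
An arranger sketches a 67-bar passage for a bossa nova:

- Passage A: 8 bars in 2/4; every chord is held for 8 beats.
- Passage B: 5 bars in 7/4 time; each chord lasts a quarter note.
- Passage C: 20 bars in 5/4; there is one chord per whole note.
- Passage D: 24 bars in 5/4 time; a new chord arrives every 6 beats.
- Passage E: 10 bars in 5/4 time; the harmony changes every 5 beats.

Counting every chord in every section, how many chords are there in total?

A has 16 beats and chords last 8 each, so 2 chords.
B has 35 beats and chords last 1 each, so 35 chords.
C has 100 beats and chords last 4 each, so 25 chords.
D has 120 beats and chords last 6 each, so 20 chords.
E has 50 beats and chords last 5 each, so 10 chords.
Total: 2 + 35 + 25 + 20 + 10 = 92.

92 chords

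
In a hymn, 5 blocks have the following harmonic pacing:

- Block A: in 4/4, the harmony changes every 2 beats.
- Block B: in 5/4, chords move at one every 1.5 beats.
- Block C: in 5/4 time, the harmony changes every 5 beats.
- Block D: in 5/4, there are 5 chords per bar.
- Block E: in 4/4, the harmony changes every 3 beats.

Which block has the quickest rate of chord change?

Block D

A: each chord is 2 beats in 4/4, so 2 per bar.
B: each chord is 1.5 beats in 5/4, so 10/3 per bar.
C: each chord is 5 beats in 5/4, so 1 per bar.
D: each chord is 1 beat in 5/4, so 5 per bar.
E: each chord is 3 beats in 4/4, so 4/3 per bar.
Fastest is D at 5 chords/bar.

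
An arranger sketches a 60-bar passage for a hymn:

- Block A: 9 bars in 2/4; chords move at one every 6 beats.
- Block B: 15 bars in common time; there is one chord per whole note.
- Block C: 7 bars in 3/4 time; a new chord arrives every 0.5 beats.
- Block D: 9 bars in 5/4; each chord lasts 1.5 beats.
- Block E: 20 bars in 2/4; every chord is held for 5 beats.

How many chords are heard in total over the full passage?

A: 9·2 = 18 beats, 18/6 = 3 chords.
B: 15·4 = 60 beats, 60/4 = 15 chords.
C: 7·3 = 21 beats, 21/0.5 = 42 chords.
D: 9·5 = 45 beats, 45/1.5 = 30 chords.
E: 20·2 = 40 beats, 40/5 = 8 chords.
Total: 3 + 15 + 42 + 30 + 8 = 98.

98 chords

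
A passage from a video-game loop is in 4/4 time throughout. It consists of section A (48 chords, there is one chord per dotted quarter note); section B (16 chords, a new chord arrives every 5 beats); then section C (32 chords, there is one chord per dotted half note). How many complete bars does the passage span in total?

A: 48 × 1.5 = 72 beats = 18 bars.
B: 16 × 5 = 80 beats = 20 bars.
C: 32 × 3 = 96 beats = 24 bars.
Total: 18 + 20 + 24 = 62 bars.

62 bars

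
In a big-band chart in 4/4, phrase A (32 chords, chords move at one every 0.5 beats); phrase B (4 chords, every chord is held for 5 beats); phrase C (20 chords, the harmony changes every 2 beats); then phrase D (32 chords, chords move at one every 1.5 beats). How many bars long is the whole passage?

A: 32 × 0.5 = 16 beats = 4 bars.
B: 4 × 5 = 20 beats = 5 bars.
C: 20 × 2 = 40 beats = 10 bars.
D: 32 × 1.5 = 48 beats = 12 bars.
Total: 4 + 5 + 10 + 12 = 31 bars.

31 bars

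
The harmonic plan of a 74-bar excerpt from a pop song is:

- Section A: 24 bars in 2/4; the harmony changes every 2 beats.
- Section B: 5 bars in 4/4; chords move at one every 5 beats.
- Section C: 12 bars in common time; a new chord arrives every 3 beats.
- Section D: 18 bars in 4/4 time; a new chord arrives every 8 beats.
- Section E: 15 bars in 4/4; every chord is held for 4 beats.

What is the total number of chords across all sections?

68 chords

A: 24·2 = 48 beats, 48/2 = 24 chords.
B: 5·4 = 20 beats, 20/5 = 4 chords.
C: 12·4 = 48 beats, 48/3 = 16 chords.
D: 18·4 = 72 beats, 72/8 = 9 chords.
E: 15·4 = 60 beats, 60/4 = 15 chords.
Total: 24 + 4 + 16 + 9 + 15 = 68.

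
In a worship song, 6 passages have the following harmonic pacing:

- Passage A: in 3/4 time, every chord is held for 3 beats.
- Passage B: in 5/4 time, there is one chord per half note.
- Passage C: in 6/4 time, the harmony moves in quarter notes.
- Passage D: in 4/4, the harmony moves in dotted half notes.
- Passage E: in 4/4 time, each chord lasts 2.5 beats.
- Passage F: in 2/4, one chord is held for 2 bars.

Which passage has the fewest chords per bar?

Passage F

A: 3/3 = 1 chord/bar.
B: 5/2 = 2.5 chords/bar.
C: 6/1 = 6 chords/bar.
D: 4/3 = 4/3 chords/bar.
E: 4/2.5 = 1.6 chords/bar.
F: 2/4 = 0.5 chords/bar.
Slowest is F at 0.5 chords/bar.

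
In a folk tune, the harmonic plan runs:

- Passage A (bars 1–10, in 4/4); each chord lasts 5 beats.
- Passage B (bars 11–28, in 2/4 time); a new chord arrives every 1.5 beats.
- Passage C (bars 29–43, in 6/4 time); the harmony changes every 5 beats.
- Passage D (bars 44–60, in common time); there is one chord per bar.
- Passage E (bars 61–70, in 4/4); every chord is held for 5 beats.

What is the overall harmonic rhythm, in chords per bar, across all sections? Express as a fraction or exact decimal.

A: 10 bars of 4 beats is 40 beats; at 5 beats each that's 8 chords.
B: 18 bars of 2 beats is 36 beats; at 1.5 beats each that's 24 chords.
C: 15 bars of 6 beats is 90 beats; at 5 beats each that's 18 chords.
D: 17 bars of 4 beats is 68 beats; at 4 beats each that's 17 chords.
E: 10 bars of 4 beats is 40 beats; at 5 beats each that's 8 chords.
Overall: 75 chords over 70 bars → 75/70 = 15/14 chords per bar.

15/14 chords per bar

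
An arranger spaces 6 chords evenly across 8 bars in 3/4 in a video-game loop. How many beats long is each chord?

4 beats

8 bars × 3 beats/bar = 24 beats total.
24 beats ÷ 6 chords = 4 beats per chord.
(That is a whole note.)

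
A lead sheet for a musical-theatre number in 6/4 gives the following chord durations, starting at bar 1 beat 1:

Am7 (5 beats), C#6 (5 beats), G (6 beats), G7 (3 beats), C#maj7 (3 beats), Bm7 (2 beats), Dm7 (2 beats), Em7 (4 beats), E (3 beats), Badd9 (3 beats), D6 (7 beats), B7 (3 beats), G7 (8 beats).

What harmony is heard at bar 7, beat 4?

Beat 4 of bar 7 is beat (7−1)×6 + 4 = 40 overall.
Running totals: Am7 ends at 5, C#6 ends at 10, G ends at 16, G7 ends at 19, C#maj7 ends at 22, Bm7 ends at 24, Dm7 ends at 26, Em7 ends at 30, E ends at 33, Badd9 ends at 36, D6 ends at 43.
Beat 40 falls within D6.

D6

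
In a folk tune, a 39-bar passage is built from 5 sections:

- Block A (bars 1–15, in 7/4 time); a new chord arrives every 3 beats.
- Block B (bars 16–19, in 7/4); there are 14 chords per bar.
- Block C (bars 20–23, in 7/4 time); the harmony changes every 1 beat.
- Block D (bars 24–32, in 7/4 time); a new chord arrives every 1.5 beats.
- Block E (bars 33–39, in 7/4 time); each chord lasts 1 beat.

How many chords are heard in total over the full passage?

210 chords

A: 15 bars × 7 beats = 105 beats; 3 beats/chord → 35 chords.
B: 4 bars × 7 beats = 28 beats; 0.5 beats/chord → 56 chords.
C: 4 bars × 7 beats = 28 beats; 1 beat/chord → 28 chords.
D: 9 bars × 7 beats = 63 beats; 1.5 beats/chord → 42 chords.
E: 7 bars × 7 beats = 49 beats; 1 beat/chord → 49 chords.
Total: 35 + 56 + 28 + 42 + 49 = 210.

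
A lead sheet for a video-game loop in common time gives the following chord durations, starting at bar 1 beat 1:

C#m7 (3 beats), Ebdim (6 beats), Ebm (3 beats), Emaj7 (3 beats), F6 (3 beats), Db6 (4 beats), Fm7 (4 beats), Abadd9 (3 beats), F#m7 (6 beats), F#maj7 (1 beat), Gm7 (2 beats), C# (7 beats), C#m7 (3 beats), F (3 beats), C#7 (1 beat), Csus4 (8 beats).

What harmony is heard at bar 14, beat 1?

Csus4

Beat 1 of bar 14 is beat (14−1)×4 + 1 = 53 overall.
Running totals: C#m7 ends at 3, Ebdim ends at 9, Ebm ends at 12, Emaj7 ends at 15, F6 ends at 18, Db6 ends at 22, Fm7 ends at 26, Abadd9 ends at 29, F#m7 ends at 35, F#maj7 ends at 36, Gm7 ends at 38, C# ends at 45, C#m7 ends at 48, F ends at 51, C#7 ends at 52, Csus4 ends at 60.
Beat 53 falls within Csus4.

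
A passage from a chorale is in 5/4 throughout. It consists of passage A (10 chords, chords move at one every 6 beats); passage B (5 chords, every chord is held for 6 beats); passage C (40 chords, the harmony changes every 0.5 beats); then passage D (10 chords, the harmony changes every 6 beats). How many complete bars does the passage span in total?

A: 10 × 6 = 60 beats = 12 bars.
B: 5 × 6 = 30 beats = 6 bars.
C: 40 × 0.5 = 20 beats = 4 bars.
D: 10 × 6 = 60 beats = 12 bars.
Total: 12 + 6 + 4 + 12 = 34 bars.

34 bars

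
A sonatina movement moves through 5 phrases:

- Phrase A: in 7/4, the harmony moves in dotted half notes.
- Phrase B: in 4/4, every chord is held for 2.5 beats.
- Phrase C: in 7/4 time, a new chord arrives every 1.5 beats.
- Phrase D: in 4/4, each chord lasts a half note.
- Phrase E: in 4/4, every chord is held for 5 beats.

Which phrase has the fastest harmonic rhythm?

A: each chord is 3 beats in 7/4, so 7/3 per bar.
B: each chord is 2.5 beats in 4/4, so 1.6 per bar.
C: each chord is 1.5 beats in 7/4, so 14/3 per bar.
D: each chord is 2 beats in 4/4, so 2 per bar.
E: each chord is 5 beats in 4/4, so 0.8 per bar.
Fastest is C at 14/3 chords/bar.

Phrase C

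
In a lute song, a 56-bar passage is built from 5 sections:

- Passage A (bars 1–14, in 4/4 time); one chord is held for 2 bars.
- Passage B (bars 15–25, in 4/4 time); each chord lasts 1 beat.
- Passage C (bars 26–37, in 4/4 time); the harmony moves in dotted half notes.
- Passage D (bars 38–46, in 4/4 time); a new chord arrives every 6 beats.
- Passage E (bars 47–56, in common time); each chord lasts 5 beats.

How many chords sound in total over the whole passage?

81 chords

A: 14·4 = 56 beats, 56/8 = 7 chords.
B: 11·4 = 44 beats, 44/1 = 44 chords.
C: 12·4 = 48 beats, 48/3 = 16 chords.
D: 9·4 = 36 beats, 36/6 = 6 chords.
E: 10·4 = 40 beats, 40/5 = 8 chords.
Total: 7 + 44 + 16 + 6 + 8 = 81.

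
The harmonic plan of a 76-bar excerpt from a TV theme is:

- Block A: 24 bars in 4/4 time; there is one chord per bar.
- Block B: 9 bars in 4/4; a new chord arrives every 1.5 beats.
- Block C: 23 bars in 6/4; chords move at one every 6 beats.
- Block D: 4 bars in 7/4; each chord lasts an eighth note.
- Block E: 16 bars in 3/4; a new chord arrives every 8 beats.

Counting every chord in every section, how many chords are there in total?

133 chords

A: 24 bars × 4 beats = 96 beats; 4 beats/chord → 24 chords.
B: 9 bars × 4 beats = 36 beats; 1.5 beats/chord → 24 chords.
C: 23 bars × 6 beats = 138 beats; 6 beats/chord → 23 chords.
D: 4 bars × 7 beats = 28 beats; 0.5 beats/chord → 56 chords.
E: 16 bars × 3 beats = 48 beats; 8 beats/chord → 6 chords.
Total: 24 + 24 + 23 + 56 + 6 = 133.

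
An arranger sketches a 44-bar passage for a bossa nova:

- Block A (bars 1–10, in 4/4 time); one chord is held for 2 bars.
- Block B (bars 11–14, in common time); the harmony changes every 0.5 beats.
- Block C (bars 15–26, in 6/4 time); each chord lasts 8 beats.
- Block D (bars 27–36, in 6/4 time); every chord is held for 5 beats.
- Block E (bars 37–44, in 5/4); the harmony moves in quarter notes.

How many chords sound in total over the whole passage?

98 chords

A: 10 bars × 4 beats = 40 beats; 8 beats/chord → 5 chords.
B: 4 bars × 4 beats = 16 beats; 0.5 beats/chord → 32 chords.
C: 12 bars × 6 beats = 72 beats; 8 beats/chord → 9 chords.
D: 10 bars × 6 beats = 60 beats; 5 beats/chord → 12 chords.
E: 8 bars × 5 beats = 40 beats; 1 beat/chord → 40 chords.
Total: 5 + 32 + 9 + 12 + 40 = 98.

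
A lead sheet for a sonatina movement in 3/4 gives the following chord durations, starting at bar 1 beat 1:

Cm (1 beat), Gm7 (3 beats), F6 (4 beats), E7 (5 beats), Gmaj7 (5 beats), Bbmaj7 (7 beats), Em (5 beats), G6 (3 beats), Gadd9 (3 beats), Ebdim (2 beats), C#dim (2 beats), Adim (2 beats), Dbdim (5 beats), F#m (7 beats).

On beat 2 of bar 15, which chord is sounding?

Dbdim

Beat 2 of bar 15 is beat (15−1)×3 + 2 = 44 overall.
Running totals: Cm ends at 1, Gm7 ends at 4, F6 ends at 8, E7 ends at 13, Gmaj7 ends at 18, Bbmaj7 ends at 25, Em ends at 30, G6 ends at 33, Gadd9 ends at 36, Ebdim ends at 38, C#dim ends at 40, Adim ends at 42, Dbdim ends at 47.
Beat 44 falls within Dbdim.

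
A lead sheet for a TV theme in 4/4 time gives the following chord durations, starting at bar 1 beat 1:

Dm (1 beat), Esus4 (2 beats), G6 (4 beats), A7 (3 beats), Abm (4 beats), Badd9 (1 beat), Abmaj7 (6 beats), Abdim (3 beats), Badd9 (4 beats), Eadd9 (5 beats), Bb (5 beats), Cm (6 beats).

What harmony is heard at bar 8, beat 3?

Eadd9

Beat 3 of bar 8 is beat (8−1)×4 + 3 = 31 overall.
Running totals: Dm ends at 1, Esus4 ends at 3, G6 ends at 7, A7 ends at 10, Abm ends at 14, Badd9 ends at 15, Abmaj7 ends at 21, Abdim ends at 24, Badd9 ends at 28, Eadd9 ends at 33.
Beat 31 falls within Eadd9.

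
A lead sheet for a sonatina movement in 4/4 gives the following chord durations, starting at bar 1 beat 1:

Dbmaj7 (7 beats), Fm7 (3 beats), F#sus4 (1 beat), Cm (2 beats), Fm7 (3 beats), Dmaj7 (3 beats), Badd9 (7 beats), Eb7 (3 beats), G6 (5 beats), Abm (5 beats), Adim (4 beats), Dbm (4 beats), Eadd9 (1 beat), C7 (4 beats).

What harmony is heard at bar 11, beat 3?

Beat 3 of bar 11 is beat (11−1)×4 + 3 = 43 overall.
Running totals: Dbmaj7 ends at 7, Fm7 ends at 10, F#sus4 ends at 11, Cm ends at 13, Fm7 ends at 16, Dmaj7 ends at 19, Badd9 ends at 26, Eb7 ends at 29, G6 ends at 34, Abm ends at 39, Adim ends at 43.
Beat 43 falls within Adim.

Adim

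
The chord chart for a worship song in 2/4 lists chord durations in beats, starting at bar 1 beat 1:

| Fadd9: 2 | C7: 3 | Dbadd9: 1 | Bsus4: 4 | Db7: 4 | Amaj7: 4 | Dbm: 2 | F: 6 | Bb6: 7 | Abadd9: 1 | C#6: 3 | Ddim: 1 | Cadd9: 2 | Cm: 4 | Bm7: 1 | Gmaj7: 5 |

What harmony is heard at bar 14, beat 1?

Beat 1 of bar 14 is beat (14−1)×2 + 1 = 27 overall.
Running totals: Fadd9 ends at 2, C7 ends at 5, Dbadd9 ends at 6, Bsus4 ends at 10, Db7 ends at 14, Amaj7 ends at 18, Dbm ends at 20, F ends at 26, Bb6 ends at 33.
Beat 27 falls within Bb6.

Bb6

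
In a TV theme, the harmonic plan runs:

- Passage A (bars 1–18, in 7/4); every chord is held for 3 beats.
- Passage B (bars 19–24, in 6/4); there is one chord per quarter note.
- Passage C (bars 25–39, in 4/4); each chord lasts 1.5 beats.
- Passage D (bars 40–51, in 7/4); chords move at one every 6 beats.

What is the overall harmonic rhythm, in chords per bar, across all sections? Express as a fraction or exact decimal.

A: 18 × 7 = 126 beats ÷ 3 = 42 chords.
B: 6 × 6 = 36 beats ÷ 1 = 36 chords.
C: 15 × 4 = 60 beats ÷ 1.5 = 40 chords.
D: 12 × 7 = 84 beats ÷ 6 = 14 chords.
Overall: 132 chords over 51 bars → 132/51 = 44/17 chords per bar.

44/17 chords per bar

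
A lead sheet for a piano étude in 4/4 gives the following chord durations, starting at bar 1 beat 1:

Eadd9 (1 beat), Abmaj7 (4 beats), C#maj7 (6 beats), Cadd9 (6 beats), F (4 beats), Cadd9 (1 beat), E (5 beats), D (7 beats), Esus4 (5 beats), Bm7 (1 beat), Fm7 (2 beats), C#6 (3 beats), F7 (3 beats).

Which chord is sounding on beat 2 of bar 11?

Fm7

Beat 2 of bar 11 is beat (11−1)×4 + 2 = 42 overall.
Running totals: Eadd9 ends at 1, Abmaj7 ends at 5, C#maj7 ends at 11, Cadd9 ends at 17, F ends at 21, Cadd9 ends at 22, E ends at 27, D ends at 34, Esus4 ends at 39, Bm7 ends at 40, Fm7 ends at 42.
Beat 42 falls within Fm7.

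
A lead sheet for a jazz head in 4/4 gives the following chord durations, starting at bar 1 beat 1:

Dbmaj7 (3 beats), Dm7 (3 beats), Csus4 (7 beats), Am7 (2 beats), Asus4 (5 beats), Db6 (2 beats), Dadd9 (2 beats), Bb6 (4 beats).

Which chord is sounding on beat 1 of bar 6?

Db6

Beat 1 of bar 6 is beat (6−1)×4 + 1 = 21 overall.
Running totals: Dbmaj7 ends at 3, Dm7 ends at 6, Csus4 ends at 13, Am7 ends at 15, Asus4 ends at 20, Db6 ends at 22.
Beat 21 falls within Db6.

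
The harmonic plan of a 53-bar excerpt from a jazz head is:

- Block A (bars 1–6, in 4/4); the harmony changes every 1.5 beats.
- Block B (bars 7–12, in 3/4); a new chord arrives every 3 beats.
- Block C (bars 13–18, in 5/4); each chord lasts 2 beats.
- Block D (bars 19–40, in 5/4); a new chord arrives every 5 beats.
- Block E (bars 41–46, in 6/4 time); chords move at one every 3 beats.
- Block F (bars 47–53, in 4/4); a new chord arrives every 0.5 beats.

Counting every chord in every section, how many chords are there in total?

A has 24 beats and chords last 1.5 each, so 16 chords.
B has 18 beats and chords last 3 each, so 6 chords.
C has 30 beats and chords last 2 each, so 15 chords.
D has 110 beats and chords last 5 each, so 22 chords.
E has 36 beats and chords last 3 each, so 12 chords.
F has 28 beats and chords last 0.5 each, so 56 chords.
Total: 16 + 6 + 15 + 22 + 12 + 56 = 127.

127 chords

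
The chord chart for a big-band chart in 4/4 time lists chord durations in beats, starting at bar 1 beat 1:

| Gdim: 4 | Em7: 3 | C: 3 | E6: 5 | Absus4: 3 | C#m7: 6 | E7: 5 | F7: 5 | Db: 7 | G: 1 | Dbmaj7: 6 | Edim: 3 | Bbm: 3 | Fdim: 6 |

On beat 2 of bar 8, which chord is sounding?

Beat 2 of bar 8 is beat (8−1)×4 + 2 = 30 overall.
Running totals: Gdim ends at 4, Em7 ends at 7, C ends at 10, E6 ends at 15, Absus4 ends at 18, C#m7 ends at 24, E7 ends at 29, F7 ends at 34.
Beat 30 falls within F7.

F7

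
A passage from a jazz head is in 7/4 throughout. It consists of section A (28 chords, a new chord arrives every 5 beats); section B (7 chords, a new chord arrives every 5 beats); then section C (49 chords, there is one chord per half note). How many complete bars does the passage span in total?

39 bars

A: 28 × 5 = 140 beats = 20 bars.
B: 7 × 5 = 35 beats = 5 bars.
C: 49 × 2 = 98 beats = 14 bars.
Total: 20 + 5 + 14 = 39 bars.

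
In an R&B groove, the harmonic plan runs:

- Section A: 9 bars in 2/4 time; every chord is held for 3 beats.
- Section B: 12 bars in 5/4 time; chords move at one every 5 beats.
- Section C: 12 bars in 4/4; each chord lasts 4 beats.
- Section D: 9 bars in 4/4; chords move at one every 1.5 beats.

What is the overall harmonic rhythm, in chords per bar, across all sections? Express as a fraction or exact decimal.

9/7 chords per bar

A: 9 × 2 = 18 beats ÷ 3 = 6 chords.
B: 12 × 5 = 60 beats ÷ 5 = 12 chords.
C: 12 × 4 = 48 beats ÷ 4 = 12 chords.
D: 9 × 4 = 36 beats ÷ 1.5 = 24 chords.
Overall: 54 chords over 42 bars → 54/42 = 9/7 chords per bar.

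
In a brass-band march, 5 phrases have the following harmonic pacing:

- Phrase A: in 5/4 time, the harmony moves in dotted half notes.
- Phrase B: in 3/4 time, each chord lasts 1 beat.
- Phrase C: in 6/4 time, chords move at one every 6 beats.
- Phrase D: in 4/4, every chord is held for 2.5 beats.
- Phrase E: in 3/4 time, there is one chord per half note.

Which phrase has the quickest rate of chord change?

Phrase B

A: 5/3 = 5/3 chords/bar.
B: 3/1 = 3 chords/bar.
C: 6/6 = 1 chord/bar.
D: 4/2.5 = 1.6 chords/bar.
E: 3/2 = 1.5 chords/bar.
Fastest is B at 3 chords/bar.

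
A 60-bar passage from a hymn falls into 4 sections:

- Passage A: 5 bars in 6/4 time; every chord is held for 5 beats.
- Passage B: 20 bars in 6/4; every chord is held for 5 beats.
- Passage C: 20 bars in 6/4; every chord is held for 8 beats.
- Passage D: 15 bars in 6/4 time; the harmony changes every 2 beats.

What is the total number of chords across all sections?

A: 5·6 = 30 beats, 30/5 = 6 chords.
B: 20·6 = 120 beats, 120/5 = 24 chords.
C: 20·6 = 120 beats, 120/8 = 15 chords.
D: 15·6 = 90 beats, 90/2 = 45 chords.
Total: 6 + 24 + 15 + 45 = 90.

90 chords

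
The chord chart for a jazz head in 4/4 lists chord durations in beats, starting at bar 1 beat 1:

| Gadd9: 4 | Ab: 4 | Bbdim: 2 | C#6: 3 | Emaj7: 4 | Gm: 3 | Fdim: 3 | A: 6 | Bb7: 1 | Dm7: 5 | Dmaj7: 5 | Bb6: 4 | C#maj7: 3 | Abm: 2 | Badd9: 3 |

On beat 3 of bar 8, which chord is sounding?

Beat 3 of bar 8 is beat (8−1)×4 + 3 = 31 overall.
Running totals: Gadd9 ends at 4, Ab ends at 8, Bbdim ends at 10, C#6 ends at 13, Emaj7 ends at 17, Gm ends at 20, Fdim ends at 23, A ends at 29, Bb7 ends at 30, Dm7 ends at 35.
Beat 31 falls within Dm7.

Dm7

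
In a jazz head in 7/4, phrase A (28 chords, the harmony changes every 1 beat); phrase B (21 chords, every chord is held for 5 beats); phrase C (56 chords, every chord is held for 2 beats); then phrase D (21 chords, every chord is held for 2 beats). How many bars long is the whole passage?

41 bars

A: 28 × 1 = 28 beats = 4 bars.
B: 21 × 5 = 105 beats = 15 bars.
C: 56 × 2 = 112 beats = 16 bars.
D: 21 × 2 = 42 beats = 6 bars.
Total: 4 + 15 + 16 + 6 = 41 bars.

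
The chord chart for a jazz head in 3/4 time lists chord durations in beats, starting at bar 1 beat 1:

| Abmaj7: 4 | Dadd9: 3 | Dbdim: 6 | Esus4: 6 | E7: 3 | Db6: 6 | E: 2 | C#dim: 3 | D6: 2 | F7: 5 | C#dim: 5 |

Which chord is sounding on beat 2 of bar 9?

Beat 2 of bar 9 is beat (9−1)×3 + 2 = 26 overall.
Running totals: Abmaj7 ends at 4, Dadd9 ends at 7, Dbdim ends at 13, Esus4 ends at 19, E7 ends at 22, Db6 ends at 28.
Beat 26 falls within Db6.

Db6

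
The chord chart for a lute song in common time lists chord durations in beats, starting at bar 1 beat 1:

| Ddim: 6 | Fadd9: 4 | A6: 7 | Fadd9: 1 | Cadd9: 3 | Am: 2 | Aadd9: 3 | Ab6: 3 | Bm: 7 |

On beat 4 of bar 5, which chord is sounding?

Beat 4 of bar 5 is beat (5−1)×4 + 4 = 20 overall.
Running totals: Ddim ends at 6, Fadd9 ends at 10, A6 ends at 17, Fadd9 ends at 18, Cadd9 ends at 21.
Beat 20 falls within Cadd9.

Cadd9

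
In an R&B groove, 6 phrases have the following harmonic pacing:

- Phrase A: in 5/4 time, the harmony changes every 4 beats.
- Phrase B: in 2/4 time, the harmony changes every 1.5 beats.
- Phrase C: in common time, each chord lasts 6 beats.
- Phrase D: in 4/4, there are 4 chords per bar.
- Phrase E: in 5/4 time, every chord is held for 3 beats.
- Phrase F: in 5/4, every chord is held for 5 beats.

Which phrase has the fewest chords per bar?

Phrase C

A: 5/4 = 1.25 chords/bar.
B: 2/1.5 = 4/3 chords/bar.
C: 4/6 = 2/3 chords/bar.
D: 4/1 = 4 chords/bar.
E: 5/3 = 5/3 chords/bar.
F: 5/5 = 1 chord/bar.
Slowest is C at 2/3 chords/bar.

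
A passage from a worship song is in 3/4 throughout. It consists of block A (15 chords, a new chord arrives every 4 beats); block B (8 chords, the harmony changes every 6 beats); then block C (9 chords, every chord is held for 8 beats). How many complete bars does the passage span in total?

A: 15 × 4 = 60 beats = 20 bars.
B: 8 × 6 = 48 beats = 16 bars.
C: 9 × 8 = 72 beats = 24 bars.
Total: 20 + 16 + 24 = 60 bars.

60 bars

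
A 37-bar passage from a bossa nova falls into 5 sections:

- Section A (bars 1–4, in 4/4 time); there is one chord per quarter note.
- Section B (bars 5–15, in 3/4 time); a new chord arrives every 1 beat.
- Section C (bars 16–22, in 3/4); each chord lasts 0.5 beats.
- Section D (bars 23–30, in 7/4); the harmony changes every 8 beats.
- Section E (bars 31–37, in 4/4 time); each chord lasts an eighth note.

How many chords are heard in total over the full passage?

A has 16 beats and chords last 1 each, so 16 chords.
B has 33 beats and chords last 1 each, so 33 chords.
C has 21 beats and chords last 0.5 each, so 42 chords.
D has 56 beats and chords last 8 each, so 7 chords.
E has 28 beats and chords last 0.5 each, so 56 chords.
Total: 16 + 33 + 42 + 7 + 56 = 154.

154 chords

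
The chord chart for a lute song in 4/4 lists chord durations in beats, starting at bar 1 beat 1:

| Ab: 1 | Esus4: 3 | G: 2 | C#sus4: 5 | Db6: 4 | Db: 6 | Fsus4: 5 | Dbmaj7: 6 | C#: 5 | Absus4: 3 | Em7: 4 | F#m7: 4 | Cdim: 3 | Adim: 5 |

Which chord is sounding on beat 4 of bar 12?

Beat 4 of bar 12 is beat (12−1)×4 + 4 = 48 overall.
Running totals: Ab ends at 1, Esus4 ends at 4, G ends at 6, C#sus4 ends at 11, Db6 ends at 15, Db ends at 21, Fsus4 ends at 26, Dbmaj7 ends at 32, C# ends at 37, Absus4 ends at 40, Em7 ends at 44, F#m7 ends at 48.
Beat 48 falls within F#m7.

F#m7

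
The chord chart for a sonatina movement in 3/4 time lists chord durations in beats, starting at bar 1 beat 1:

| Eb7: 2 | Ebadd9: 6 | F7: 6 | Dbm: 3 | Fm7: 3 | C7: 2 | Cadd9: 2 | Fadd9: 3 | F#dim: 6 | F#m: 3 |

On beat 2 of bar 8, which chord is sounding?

Cadd9

Beat 2 of bar 8 is beat (8−1)×3 + 2 = 23 overall.
Running totals: Eb7 ends at 2, Ebadd9 ends at 8, F7 ends at 14, Dbm ends at 17, Fm7 ends at 20, C7 ends at 22, Cadd9 ends at 24.
Beat 23 falls within Cadd9.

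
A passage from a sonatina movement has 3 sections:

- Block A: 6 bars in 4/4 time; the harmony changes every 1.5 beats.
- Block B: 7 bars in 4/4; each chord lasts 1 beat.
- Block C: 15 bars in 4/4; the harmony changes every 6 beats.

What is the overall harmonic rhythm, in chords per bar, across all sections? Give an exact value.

27/14 chords per bar

A: 6 × 4 = 24 beats ÷ 1.5 = 16 chords.
B: 7 × 4 = 28 beats ÷ 1 = 28 chords.
C: 15 × 4 = 60 beats ÷ 6 = 10 chords.
Overall: 54 chords over 28 bars → 54/28 = 27/14 chords per bar.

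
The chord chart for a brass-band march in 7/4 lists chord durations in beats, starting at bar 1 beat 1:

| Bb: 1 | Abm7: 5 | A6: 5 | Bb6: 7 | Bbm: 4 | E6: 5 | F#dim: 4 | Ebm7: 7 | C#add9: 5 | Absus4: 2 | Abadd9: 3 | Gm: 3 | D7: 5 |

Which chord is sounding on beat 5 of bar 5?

Beat 5 of bar 5 is beat (5−1)×7 + 5 = 33 overall.
Running totals: Bb ends at 1, Abm7 ends at 6, A6 ends at 11, Bb6 ends at 18, Bbm ends at 22, E6 ends at 27, F#dim ends at 31, Ebm7 ends at 38.
Beat 33 falls within Ebm7.

Ebm7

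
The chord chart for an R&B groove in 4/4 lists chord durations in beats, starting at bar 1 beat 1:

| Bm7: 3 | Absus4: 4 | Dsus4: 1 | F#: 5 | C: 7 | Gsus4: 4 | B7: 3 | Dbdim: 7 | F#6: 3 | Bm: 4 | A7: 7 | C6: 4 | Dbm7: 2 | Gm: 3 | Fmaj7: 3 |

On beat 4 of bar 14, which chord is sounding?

Gm

Beat 4 of bar 14 is beat (14−1)×4 + 4 = 56 overall.
Running totals: Bm7 ends at 3, Absus4 ends at 7, Dsus4 ends at 8, F# ends at 13, C ends at 20, Gsus4 ends at 24, B7 ends at 27, Dbdim ends at 34, F#6 ends at 37, Bm ends at 41, A7 ends at 48, C6 ends at 52, Dbm7 ends at 54, Gm ends at 57.
Beat 56 falls within Gm.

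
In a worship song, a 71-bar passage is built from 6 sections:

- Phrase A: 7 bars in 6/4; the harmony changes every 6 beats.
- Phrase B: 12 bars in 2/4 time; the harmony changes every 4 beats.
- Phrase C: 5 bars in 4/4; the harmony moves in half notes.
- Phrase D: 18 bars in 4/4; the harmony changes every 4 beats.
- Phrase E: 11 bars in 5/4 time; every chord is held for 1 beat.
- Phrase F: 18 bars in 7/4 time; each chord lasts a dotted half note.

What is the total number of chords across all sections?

138 chords

A: 7·6 = 42 beats, 42/6 = 7 chords.
B: 12·2 = 24 beats, 24/4 = 6 chords.
C: 5·4 = 20 beats, 20/2 = 10 chords.
D: 18·4 = 72 beats, 72/4 = 18 chords.
E: 11·5 = 55 beats, 55/1 = 55 chords.
F: 18·7 = 126 beats, 126/3 = 42 chords.
Total: 7 + 6 + 10 + 18 + 55 + 42 = 138.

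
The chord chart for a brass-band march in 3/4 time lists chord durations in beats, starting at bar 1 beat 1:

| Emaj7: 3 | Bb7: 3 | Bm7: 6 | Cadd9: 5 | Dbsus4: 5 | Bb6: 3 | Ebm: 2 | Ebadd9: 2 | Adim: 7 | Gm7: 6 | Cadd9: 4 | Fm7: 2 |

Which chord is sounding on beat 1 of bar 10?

Ebadd9

Beat 1 of bar 10 is beat (10−1)×3 + 1 = 28 overall.
Running totals: Emaj7 ends at 3, Bb7 ends at 6, Bm7 ends at 12, Cadd9 ends at 17, Dbsus4 ends at 22, Bb6 ends at 25, Ebm ends at 27, Ebadd9 ends at 29.
Beat 28 falls within Ebadd9.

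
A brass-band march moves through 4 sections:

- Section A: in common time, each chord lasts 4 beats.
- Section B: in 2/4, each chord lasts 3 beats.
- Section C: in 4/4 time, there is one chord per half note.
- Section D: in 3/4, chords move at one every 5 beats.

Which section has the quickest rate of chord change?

A: 4/4 = 1 chord/bar.
B: 2/3 = 2/3 chords/bar.
C: 4/2 = 2 chords/bar.
D: 3/5 = 0.6 chords/bar.
Fastest is C at 2 chords/bar.

Section C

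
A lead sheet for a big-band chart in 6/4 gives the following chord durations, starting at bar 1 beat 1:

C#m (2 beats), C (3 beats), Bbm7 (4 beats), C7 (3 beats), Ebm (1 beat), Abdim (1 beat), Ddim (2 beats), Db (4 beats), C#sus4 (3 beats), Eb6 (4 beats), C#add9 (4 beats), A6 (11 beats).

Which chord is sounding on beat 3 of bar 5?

Beat 3 of bar 5 is beat (5−1)×6 + 3 = 27 overall.
Running totals: C#m ends at 2, C ends at 5, Bbm7 ends at 9, C7 ends at 12, Ebm ends at 13, Abdim ends at 14, Ddim ends at 16, Db ends at 20, C#sus4 ends at 23, Eb6 ends at 27.
Beat 27 falls within Eb6.

Eb6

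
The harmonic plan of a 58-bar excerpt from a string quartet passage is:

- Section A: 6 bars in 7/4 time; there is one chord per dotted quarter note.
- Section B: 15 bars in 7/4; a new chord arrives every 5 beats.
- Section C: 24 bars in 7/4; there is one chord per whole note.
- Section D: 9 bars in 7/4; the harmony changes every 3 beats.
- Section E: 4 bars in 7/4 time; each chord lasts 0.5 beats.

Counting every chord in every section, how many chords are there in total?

168 chords

A: 6·7 = 42 beats, 42/1.5 = 28 chords.
B: 15·7 = 105 beats, 105/5 = 21 chords.
C: 24·7 = 168 beats, 168/4 = 42 chords.
D: 9·7 = 63 beats, 63/3 = 21 chords.
E: 4·7 = 28 beats, 28/0.5 = 56 chords.
Total: 28 + 21 + 42 + 21 + 56 = 168.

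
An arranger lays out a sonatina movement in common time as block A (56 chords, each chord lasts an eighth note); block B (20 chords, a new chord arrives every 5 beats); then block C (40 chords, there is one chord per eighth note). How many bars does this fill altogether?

37 bars

A: 56 × 0.5 = 28 beats = 7 bars.
B: 20 × 5 = 100 beats = 25 bars.
C: 40 × 0.5 = 20 beats = 5 bars.
Total: 7 + 25 + 5 = 37 bars.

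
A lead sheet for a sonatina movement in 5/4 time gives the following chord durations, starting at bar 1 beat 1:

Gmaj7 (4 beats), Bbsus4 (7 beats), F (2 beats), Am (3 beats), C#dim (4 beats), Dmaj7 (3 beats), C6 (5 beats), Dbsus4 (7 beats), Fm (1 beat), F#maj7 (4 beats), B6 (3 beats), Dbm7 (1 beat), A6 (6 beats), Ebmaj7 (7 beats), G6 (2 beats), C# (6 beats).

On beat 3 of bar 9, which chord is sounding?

Beat 3 of bar 9 is beat (9−1)×5 + 3 = 43 overall.
Running totals: Gmaj7 ends at 4, Bbsus4 ends at 11, F ends at 13, Am ends at 16, C#dim ends at 20, Dmaj7 ends at 23, C6 ends at 28, Dbsus4 ends at 35, Fm ends at 36, F#maj7 ends at 40, B6 ends at 43.
Beat 43 falls within B6.

B6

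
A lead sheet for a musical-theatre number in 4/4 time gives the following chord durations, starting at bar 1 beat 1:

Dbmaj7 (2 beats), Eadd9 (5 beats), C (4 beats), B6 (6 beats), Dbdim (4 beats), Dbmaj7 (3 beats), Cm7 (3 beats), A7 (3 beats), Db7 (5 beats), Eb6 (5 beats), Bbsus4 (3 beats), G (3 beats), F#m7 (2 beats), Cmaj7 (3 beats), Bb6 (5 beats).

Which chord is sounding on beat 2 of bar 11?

Bbsus4

Beat 2 of bar 11 is beat (11−1)×4 + 2 = 42 overall.
Running totals: Dbmaj7 ends at 2, Eadd9 ends at 7, C ends at 11, B6 ends at 17, Dbdim ends at 21, Dbmaj7 ends at 24, Cm7 ends at 27, A7 ends at 30, Db7 ends at 35, Eb6 ends at 40, Bbsus4 ends at 43.
Beat 42 falls within Bbsus4.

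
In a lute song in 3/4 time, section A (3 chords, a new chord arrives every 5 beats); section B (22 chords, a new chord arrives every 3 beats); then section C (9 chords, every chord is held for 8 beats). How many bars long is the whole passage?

A: 3 × 5 = 15 beats = 5 bars.
B: 22 × 3 = 66 beats = 22 bars.
C: 9 × 8 = 72 beats = 24 bars.
Total: 5 + 22 + 24 = 51 bars.

51 bars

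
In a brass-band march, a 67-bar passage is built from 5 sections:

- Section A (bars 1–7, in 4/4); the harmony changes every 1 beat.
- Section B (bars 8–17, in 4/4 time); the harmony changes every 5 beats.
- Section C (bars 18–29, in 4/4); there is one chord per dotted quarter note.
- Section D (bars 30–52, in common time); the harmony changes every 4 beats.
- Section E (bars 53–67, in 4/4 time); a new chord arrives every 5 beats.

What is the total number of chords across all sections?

A has 28 beats and chords last 1 each, so 28 chords.
B has 40 beats and chords last 5 each, so 8 chords.
C has 48 beats and chords last 1.5 each, so 32 chords.
D has 92 beats and chords last 4 each, so 23 chords.
E has 60 beats and chords last 5 each, so 12 chords.
Total: 28 + 8 + 32 + 23 + 12 = 103.

103 chords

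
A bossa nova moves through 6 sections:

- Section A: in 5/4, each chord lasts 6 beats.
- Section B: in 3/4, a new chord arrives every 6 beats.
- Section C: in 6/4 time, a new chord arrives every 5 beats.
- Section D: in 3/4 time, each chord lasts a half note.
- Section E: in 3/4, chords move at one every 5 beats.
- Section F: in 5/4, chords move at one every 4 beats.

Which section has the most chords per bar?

Section D

A: 5 beats/bar ÷ 6 beats/chord = 5/6 chords/bar.
B: 3 beats/bar ÷ 6 beats/chord = 0.5 chords/bar.
C: 6 beats/bar ÷ 5 beats/chord = 1.2 chords/bar.
D: 3 beats/bar ÷ 2 beats/chord = 1.5 chords/bar.
E: 3 beats/bar ÷ 5 beats/chord = 0.6 chords/bar.
F: 5 beats/bar ÷ 4 beats/chord = 1.25 chords/bar.
Fastest is D at 1.5 chords/bar.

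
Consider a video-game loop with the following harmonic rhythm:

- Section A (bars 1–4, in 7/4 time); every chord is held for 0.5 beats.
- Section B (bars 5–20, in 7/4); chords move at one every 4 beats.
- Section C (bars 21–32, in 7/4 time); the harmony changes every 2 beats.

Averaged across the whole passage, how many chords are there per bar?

63/16 chords per bar

A: 4 bars of 7 beats is 28 beats; at 0.5 beats each that's 56 chords.
B: 16 bars of 7 beats is 112 beats; at 4 beats each that's 28 chords.
C: 12 bars of 7 beats is 84 beats; at 2 beats each that's 42 chords.
Overall: 126 chords over 32 bars → 126/32 = 63/16 chords per bar.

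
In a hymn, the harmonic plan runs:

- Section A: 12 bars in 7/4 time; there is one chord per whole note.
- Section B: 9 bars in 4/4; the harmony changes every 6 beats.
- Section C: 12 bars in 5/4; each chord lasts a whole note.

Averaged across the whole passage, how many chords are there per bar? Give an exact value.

A: 12 bars of 7 beats is 84 beats; at 4 beats each that's 21 chords.
B: 9 bars of 4 beats is 36 beats; at 6 beats each that's 6 chords.
C: 12 bars of 5 beats is 60 beats; at 4 beats each that's 15 chords.
Overall: 42 chords over 33 bars → 42/33 = 14/11 chords per bar.

14/11 chords per bar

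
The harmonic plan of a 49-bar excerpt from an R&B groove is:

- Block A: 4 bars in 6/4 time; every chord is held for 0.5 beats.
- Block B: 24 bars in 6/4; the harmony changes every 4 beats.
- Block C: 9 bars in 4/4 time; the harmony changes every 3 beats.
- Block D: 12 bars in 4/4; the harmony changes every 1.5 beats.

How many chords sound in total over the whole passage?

A has 24 beats and chords last 0.5 each, so 48 chords.
B has 144 beats and chords last 4 each, so 36 chords.
C has 36 beats and chords last 3 each, so 12 chords.
D has 48 beats and chords last 1.5 each, so 32 chords.
Total: 48 + 36 + 12 + 32 = 128.

128 chords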